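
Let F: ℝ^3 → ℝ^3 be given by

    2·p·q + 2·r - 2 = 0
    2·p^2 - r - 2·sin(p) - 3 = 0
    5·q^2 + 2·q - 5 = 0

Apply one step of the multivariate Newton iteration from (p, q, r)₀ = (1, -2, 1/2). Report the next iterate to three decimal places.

(6.516, -1.389, 13.422)

At (1, -2, 1/2): F = (-5.000, -3.18294, 11.000).
Jacobian J = [[2·q, 2·p, 2], [4·p - 2·cos(p), 0, -1], [0, 10·q + 2, 0]].
At the point, J = [[-4.000, 2.000, 2.000], [2.91940, 0.000, -1.000], [0.000, -18.000, 0.000]] (det J = -33.09823).
Solving J·Δ = −F gives Δ = (5.516, 0.611, 12.922).
Then the next iterate is (p, q, r)₁ = (6.516, -1.389, 13.422).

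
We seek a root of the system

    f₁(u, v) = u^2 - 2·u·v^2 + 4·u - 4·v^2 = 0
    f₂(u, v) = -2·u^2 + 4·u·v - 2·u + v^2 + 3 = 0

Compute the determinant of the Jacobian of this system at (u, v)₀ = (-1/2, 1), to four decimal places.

24.0000

J = [[2·u - 2·v^2 + 4, -4·u·v - 8·v], [-4·u + 4·v - 2, 4·u + 2·v]].
At the point, J = [[1.0000, -6.0000], [4.0000, 0.0000]].
det J = 24.0000.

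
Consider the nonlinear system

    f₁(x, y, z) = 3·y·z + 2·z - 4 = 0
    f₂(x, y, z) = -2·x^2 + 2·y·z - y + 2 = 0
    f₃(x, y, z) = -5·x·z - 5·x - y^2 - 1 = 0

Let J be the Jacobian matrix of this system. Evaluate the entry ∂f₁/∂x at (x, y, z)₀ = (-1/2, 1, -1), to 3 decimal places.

0.000

∂f₁/∂x = 0.
At (-1/2, 1, -1) this is 0.000.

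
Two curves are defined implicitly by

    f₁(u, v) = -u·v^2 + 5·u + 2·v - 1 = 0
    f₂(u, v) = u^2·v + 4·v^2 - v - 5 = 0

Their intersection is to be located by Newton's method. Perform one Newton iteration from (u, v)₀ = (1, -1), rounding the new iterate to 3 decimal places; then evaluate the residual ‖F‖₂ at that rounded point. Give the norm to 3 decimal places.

At (1, -1): F = (1.000, -1.000).
Jacobian J = [[-v^2 + 5, -2·u·v + 2], [2·u·v, u^2 + 8·v - 1]].
At the point, J = [[4.000, 4.000], [-2.000, -8.000]] (det J = -24.000).
Solving J·Δ = −F gives Δ = (-0.167, -0.083).
Then the next iterate is (u, v)₁ = (0.833, -1.083).
Re-evaluating at (0.833, -1.083): F = (0.02198, 0.02307), so ‖F‖₂ = 0.032.

0.032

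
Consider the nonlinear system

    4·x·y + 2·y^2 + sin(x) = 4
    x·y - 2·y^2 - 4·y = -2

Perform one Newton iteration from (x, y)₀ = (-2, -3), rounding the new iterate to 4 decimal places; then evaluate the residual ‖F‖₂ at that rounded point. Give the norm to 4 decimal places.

7.5306

At (-2, -3): F = (37.090703, 2.0000).
Jacobian J = [[4·y + cos(x), 4·x + 4·y], [y, x - 4·y - 4]].
At the point, J = [[-12.416147, -20.0000], [-3.0000, 6.0000]] (det J = -134.496881).
Solving J·Δ = −F gives Δ = (1.9520, 0.6427).
Then the next iterate is (x, y)₁ = (-0.0480, -2.3573).
Re-evaluating at (-0.0480, -2.3573): F = (7.518347, 0.428624), so ‖F‖₂ = 7.5306.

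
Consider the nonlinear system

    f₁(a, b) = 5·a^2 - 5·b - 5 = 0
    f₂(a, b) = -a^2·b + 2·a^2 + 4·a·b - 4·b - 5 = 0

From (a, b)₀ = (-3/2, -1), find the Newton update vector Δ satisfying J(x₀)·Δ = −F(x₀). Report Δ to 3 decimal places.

(0.666, 0.253)

At (-3/2, -1): F = (11.250, 11.750).
Jacobian J = [[10·a, -5], [-2·a·b + 4·a + 4·b, -a^2 + 4·a - 4]].
At the point, J = [[-15.000, -5.000], [-13.000, -12.250]] (det J = 118.750).
Solving J·Δ = −F gives Δ = (0.666, 0.253).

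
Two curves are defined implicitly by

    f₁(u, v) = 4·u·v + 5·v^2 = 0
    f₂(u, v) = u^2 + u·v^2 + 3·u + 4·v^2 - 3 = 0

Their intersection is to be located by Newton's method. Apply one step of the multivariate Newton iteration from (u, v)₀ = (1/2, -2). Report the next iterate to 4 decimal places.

(0.4531, -1.0903)

At (1/2, -2): F = (16.0000, 16.7500).
Jacobian J = [[4·v, 4·u + 10·v], [2·u + v^2 + 3, 2·u·v + 8·v]].
At the point, J = [[-8.0000, -18.0000], [8.0000, -18.0000]] (det J = 288.0000).
Solving J·Δ = −F gives Δ = (-0.0469, 0.9097).
Then the next iterate is (u, v)₁ = (0.4531, -1.0903).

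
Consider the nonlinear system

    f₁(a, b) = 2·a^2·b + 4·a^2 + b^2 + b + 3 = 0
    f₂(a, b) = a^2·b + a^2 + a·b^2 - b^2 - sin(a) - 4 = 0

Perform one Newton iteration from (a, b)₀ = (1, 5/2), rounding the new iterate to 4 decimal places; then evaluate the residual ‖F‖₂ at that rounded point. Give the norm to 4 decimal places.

At (1, 5/2): F = (20.7500, -1.341471).
Jacobian J = [[4·a·b + 8·a, 2·a^2 + 2·b + 1], [2·a·b + 2·a + b^2 - cos(a), a^2 + 2·a·b - 2·b]].
At the point, J = [[18.0000, 8.0000], [12.709698, 1.0000]] (det J = -83.677582).
Solving J·Δ = −F gives Δ = (0.3762, -3.4403).
Then the next iterate is (a, b)₁ = (1.3762, -0.9403).
Re-evaluating at (1.3762, -0.9403): F = (6.957852, -4.535436), so ‖F‖₂ = 8.3055.

8.3055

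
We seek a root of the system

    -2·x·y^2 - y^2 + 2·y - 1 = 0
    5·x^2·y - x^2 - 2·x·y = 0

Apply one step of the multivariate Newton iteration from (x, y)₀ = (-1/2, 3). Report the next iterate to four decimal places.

(-4.0000, -31.0000)

At (-1/2, 3): F = (5.0000, 6.5000).
Jacobian J = [[-2·y^2, -4·x·y - 2·y + 2], [10·x·y - 2·x - 2·y, 5·x^2 - 2·x]].
At the point, J = [[-18.0000, 2.0000], [-20.0000, 2.2500]] (det J = -0.5000).
Solving J·Δ = −F gives Δ = (-3.5000, -34.0000).
Then the next iterate is (x, y)₁ = (-4.0000, -31.0000).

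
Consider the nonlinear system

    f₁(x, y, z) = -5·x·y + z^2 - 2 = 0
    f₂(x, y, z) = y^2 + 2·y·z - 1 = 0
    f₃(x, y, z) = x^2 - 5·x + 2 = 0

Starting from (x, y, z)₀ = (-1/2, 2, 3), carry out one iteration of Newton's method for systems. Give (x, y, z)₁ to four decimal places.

At (-1/2, 2, 3): F = (12.0000, 15.0000, 4.7500).
Jacobian J = [[-5·y, -5·x, 2·z], [0, 2·y + 2·z, 2·y], [2·x - 5, 0, 0]].
At the point, J = [[-10.0000, 2.5000, 6.0000], [0.0000, 10.0000, 4.0000], [-6.0000, 0.0000, 0.0000]] (det J = 300.0000).
Solving J·Δ = −F gives Δ = (0.7917, -1.4733, -0.0667).
Then the next iterate is (x, y, z)₁ = (0.2917, 0.5267, 2.9333).

(0.2917, 0.5267, 2.9333)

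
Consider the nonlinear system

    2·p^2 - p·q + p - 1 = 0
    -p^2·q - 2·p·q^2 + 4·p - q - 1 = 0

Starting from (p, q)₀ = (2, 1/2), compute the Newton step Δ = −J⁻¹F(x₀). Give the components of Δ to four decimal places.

(-0.8844, 0.2415)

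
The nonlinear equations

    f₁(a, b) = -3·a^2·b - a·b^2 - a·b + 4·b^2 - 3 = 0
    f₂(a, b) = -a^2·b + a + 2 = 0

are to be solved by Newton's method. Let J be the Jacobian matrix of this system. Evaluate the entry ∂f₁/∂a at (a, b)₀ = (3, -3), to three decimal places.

48.000

∂f₁/∂a = -6·a·b - b^2 - b.
At (3, -3) this is 48.000.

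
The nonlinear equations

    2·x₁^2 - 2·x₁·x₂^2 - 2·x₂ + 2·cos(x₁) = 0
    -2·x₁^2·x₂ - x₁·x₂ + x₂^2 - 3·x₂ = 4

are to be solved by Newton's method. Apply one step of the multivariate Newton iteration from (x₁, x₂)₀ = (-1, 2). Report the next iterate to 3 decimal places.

At (-1, 2): F = (7.08060, -8.000).
Jacobian J = [[4·x₁ - 2·x₂^2 - 2·sin(x₁), -4·x₁·x₂ - 2], [-4·x₁·x₂ - x₂, -2·x₁^2 - x₁ + 2·x₂ - 3]].
At the point, J = [[-10.31706, 6.000], [6.000, 0.000]] (det J = -36.000).
Solving J·Δ = −F gives Δ = (1.333, 1.113).
Then the next iterate is (x₁, x₂)₁ = (0.333, 3.113).

(0.333, 3.113)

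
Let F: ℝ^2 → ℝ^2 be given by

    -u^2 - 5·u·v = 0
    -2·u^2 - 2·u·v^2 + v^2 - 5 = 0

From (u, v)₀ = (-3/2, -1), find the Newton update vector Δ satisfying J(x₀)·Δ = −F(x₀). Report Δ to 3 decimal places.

(1.269, -0.053)

At (-3/2, -1): F = (-9.750, -5.500).
Jacobian J = [[-2·u - 5·v, -5·u], [-4·u - 2·v^2, -4·u·v + 2·v]].
At the point, J = [[8.000, 7.500], [4.000, -8.000]] (det J = -94.000).
Solving J·Δ = −F gives Δ = (1.269, -0.053).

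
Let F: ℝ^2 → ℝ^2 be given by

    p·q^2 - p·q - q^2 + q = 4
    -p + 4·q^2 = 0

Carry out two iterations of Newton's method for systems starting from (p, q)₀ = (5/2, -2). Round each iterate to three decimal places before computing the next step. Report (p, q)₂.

At (5/2, -2): F = (5.000, 13.500).
Jacobian J = [[q^2 - q, 2·p·q - p - 2·q + 1], [-1, 8·q]].
At the point, J = [[6.000, -7.500], [-1.000, -16.000]] (det J = -103.500).
Solving J·Δ = −F gives Δ = (0.205, 0.831).
Then the next iterate is (p, q)₁ = (2.705, -1.169).
Round to (2.705, -1.169) and repeat: F = (0.32313, 2.76124), J = [[2.53556, -5.69129], [-1.000, -9.352]].
Δ = (0.432, 0.249), so (p, q)₂ = (3.137, -0.920).

(3.137, -0.920)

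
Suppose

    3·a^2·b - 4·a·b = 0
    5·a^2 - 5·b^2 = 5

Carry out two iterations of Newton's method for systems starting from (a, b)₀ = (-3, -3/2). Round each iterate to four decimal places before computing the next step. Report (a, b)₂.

(-1.1944, -0.5377)

At (-3, -3/2): F = (-58.5000, 28.7500).
Jacobian J = [[6·a·b - 4·b, 3·a^2 - 4·a], [10·a, -10·b]].
At the point, J = [[33.0000, 39.0000], [-30.0000, 15.0000]] (det J = 1665.0000).
Solving J·Δ = −F gives Δ = (1.2005, 0.4842).
Then the next iterate is (a, b)₁ = (-1.7995, -1.0158).
Round to (-1.7995, -1.0158) and repeat: F = (-17.179820, 6.031753), J = [[15.030793, 16.912601], [-17.9950, 10.1580]].
Δ = (0.6051, 0.4781), so (a, b)₂ = (-1.1944, -0.5377).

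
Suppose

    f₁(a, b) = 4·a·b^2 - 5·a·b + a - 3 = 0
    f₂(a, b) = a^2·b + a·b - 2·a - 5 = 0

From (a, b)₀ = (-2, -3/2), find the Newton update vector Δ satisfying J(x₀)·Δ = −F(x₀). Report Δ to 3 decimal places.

At (-2, -3/2): F = (-38.000, -4.000).
Jacobian J = [[4·b^2 - 5·b + 1, 8·a·b - 5·a], [2·a·b + b - 2, a^2 + a]].
At the point, J = [[17.500, 34.000], [2.500, 2.000]] (det J = -50.000).
Solving J·Δ = −F gives Δ = (1.200, 0.500).

(1.200, 0.500)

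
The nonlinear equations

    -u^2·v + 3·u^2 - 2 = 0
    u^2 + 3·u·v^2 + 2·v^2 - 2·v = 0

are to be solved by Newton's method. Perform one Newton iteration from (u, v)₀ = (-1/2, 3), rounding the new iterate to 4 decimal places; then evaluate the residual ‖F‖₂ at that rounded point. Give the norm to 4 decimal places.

At (-1/2, 3): F = (-2.0000, -1.2500).
Jacobian J = [[-2·u·v + 6·u, -u^2], [2·u + 3·v^2, 6·u·v + 4·v - 2]].
At the point, J = [[0.0000, -0.2500], [26.0000, 1.0000]] (det J = 6.5000).
Solving J·Δ = −F gives Δ = (0.3558, -8.0000).
Then the next iterate is (u, v)₁ = (-0.1442, -5.0000).
Re-evaluating at (-0.1442, -5.0000): F = (-1.833651, 49.205794), so ‖F‖₂ = 49.2399.

49.2399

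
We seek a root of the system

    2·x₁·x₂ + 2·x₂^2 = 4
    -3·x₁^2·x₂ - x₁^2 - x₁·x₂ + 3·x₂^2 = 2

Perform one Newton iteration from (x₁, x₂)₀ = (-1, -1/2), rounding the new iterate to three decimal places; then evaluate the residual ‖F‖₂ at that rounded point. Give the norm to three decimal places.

3.125

At (-1, -1/2): F = (-2.500, -1.250).
Jacobian J = [[2·x₂, 2·x₁ + 4·x₂], [-6·x₁·x₂ - 2·x₁ - x₂, -3·x₁^2 - x₁ + 6·x₂]].
At the point, J = [[-1.000, -4.000], [-0.500, -5.000]] (det J = 3.000).
Solving J·Δ = −F gives Δ = (-2.500, 0.000).
Then the next iterate is (x₁, x₂)₁ = (-3.500, -0.500).
Re-evaluating at (-3.500, -0.500): F = (0.000, 3.125), so ‖F‖₂ = 3.125.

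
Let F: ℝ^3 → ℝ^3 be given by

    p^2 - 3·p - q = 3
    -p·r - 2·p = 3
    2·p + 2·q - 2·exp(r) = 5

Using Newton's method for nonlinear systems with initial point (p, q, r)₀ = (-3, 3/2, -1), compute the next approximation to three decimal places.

At (-3, 3/2, -1): F = (13.500, 0.000, -8.73576).
Jacobian J = [[2·p - 3, -1, 0], [-r - 2, 0, -p], [2, 2, -2·exp(r)]].
At the point, J = [[-9.000, -1.000, 0.000], [-1.000, 0.000, 3.000], [2.000, 2.000, -0.73576]] (det J = 48.73576).
Solving J·Δ = −F gives Δ = (1.124, 3.381, 0.375).
Then the next iterate is (p, q, r)₁ = (-1.876, 4.881, -0.625).

(-1.876, 4.881, -0.625)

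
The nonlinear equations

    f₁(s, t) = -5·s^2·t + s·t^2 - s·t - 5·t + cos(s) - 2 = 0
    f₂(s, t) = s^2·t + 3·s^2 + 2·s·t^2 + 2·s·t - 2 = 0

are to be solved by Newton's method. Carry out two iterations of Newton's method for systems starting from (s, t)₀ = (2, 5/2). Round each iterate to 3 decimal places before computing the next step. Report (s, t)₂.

At (2, 5/2): F = (-57.41615, 55.000).
Jacobian J = [[-10·s·t + t^2 - t - sin(s), -5·s^2 + 2·s·t - s - 5], [2·s·t + 6·s + 2·t^2 + 2·t, s^2 + 4·s·t + 2·s]].
At the point, J = [[-47.15930, -17.000], [39.500, 28.000]] (det J = -648.96033).
Solving J·Δ = −F gives Δ = (-1.037, -0.502).
Then the next iterate is (s, t)₁ = (0.963, 1.998).
Round to (0.963, 1.998) and repeat: F = (-18.76313, 14.17174), J = [[-18.06764, -6.75170], [21.60616, 10.54966]].
Δ = (-2.286, 3.339), so (s, t)₂ = (-1.323, 5.337).

(-1.323, 5.337)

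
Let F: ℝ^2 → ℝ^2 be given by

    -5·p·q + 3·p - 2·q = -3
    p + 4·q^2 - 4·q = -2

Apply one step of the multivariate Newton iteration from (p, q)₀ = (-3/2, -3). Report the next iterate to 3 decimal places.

(-1.034, -1.251)

At (-3/2, -3): F = (-18.000, 48.500).
Jacobian J = [[-5·q + 3, -5·p - 2], [1, 8·q - 4]].
At the point, J = [[18.000, 5.500], [1.000, -28.000]] (det J = -509.500).
Solving J·Δ = −F gives Δ = (0.466, 1.749).
Then the next iterate is (p, q)₁ = (-1.034, -1.251).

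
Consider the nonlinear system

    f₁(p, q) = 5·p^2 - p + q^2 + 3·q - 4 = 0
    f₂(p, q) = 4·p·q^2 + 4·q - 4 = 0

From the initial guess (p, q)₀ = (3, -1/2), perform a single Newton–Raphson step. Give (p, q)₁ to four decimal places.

At (3, -1/2): F = (36.7500, -3.0000).
Jacobian J = [[10·p - 1, 2·q + 3], [4·q^2, 8·p·q + 4]].
At the point, J = [[29.0000, 2.0000], [1.0000, -8.0000]] (det J = -234.0000).
Solving J·Δ = −F gives Δ = (-1.2308, -0.5288).
Then the next iterate is (p, q)₁ = (1.7692, -1.0288).

(1.7692, -1.0288)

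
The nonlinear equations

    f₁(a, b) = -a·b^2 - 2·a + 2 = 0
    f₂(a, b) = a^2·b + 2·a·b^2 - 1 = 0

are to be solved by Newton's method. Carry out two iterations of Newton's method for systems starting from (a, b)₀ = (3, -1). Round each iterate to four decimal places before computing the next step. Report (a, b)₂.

At (3, -1): F = (-7.0000, -4.0000).
Jacobian J = [[-b^2 - 2, -2·a·b], [2·a·b + 2·b^2, a^2 + 4·a·b]].
At the point, J = [[-3.0000, 6.0000], [-4.0000, -3.0000]] (det J = 33.0000).
Solving J·Δ = −F gives Δ = (-1.3636, 0.4848).
Then the next iterate is (a, b)₁ = (1.6364, -0.5152).
Round to (1.6364, -0.5152) and repeat: F = (-1.707151, -1.510902), J = [[-2.265431, 1.686147], [-1.155284, -0.694488]].
Δ = (-1.0602, -0.4120), so (a, b)₂ = (0.5762, -0.9272).

(0.5762, -0.9272)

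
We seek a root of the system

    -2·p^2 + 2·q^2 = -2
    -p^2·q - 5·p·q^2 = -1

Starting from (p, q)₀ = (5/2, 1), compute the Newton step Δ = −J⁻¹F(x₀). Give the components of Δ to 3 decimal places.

(-0.955, -0.262)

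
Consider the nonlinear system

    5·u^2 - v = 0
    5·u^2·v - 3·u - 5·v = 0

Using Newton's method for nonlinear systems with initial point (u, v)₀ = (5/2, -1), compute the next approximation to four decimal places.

(1.2062, -1.0943)

At (5/2, -1): F = (32.2500, -33.7500).
Jacobian J = [[10·u, -1], [10·u·v - 3, 5·u^2 - 5]].
At the point, J = [[25.0000, -1.0000], [-28.0000, 26.2500]] (det J = 628.2500).
Solving J·Δ = −F gives Δ = (-1.2938, -0.0943).
Then the next iterate is (u, v)₁ = (1.2062, -1.0943).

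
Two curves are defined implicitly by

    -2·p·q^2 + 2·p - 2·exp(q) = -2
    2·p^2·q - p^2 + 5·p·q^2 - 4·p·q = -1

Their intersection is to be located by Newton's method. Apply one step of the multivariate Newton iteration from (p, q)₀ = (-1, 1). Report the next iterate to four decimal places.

(9.5688, -1.3922)

At (-1, 1): F = (-3.436564, 1.0000).
Jacobian J = [[-2·q^2 + 2, -4·p·q - 2·exp(q)], [4·p·q - 2·p + 5·q^2 - 4·q, 2·p^2 + 10·p·q - 4·p]].
At the point, J = [[0.0000, -1.436564], [-1.0000, -4.0000]] (det J = -1.436564).
Solving J·Δ = −F gives Δ = (10.5688, -2.3922).
Then the next iterate is (p, q)₁ = (9.5688, -1.3922).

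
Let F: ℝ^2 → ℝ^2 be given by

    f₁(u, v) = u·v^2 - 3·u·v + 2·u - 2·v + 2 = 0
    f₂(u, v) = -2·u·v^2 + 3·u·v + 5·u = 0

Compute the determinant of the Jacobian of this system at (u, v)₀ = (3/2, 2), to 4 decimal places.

J = [[v^2 - 3·v + 2, 2·u·v - 3·u - 2], [-2·v^2 + 3·v + 5, -4·u·v + 3·u]].
At the point, J = [[0.0000, -0.5000], [3.0000, -7.5000]].
det J = 1.5000.

1.5000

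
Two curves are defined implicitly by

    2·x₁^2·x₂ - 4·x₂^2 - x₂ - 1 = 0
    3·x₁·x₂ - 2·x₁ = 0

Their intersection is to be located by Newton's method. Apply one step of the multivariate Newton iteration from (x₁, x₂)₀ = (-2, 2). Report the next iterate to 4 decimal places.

At (-2, 2): F = (-3.0000, -8.0000).
Jacobian J = [[4·x₁·x₂, 2·x₁^2 - 8·x₂ - 1], [3·x₂ - 2, 3·x₁]].
At the point, J = [[-16.0000, -9.0000], [4.0000, -6.0000]] (det J = 132.0000).
Solving J·Δ = −F gives Δ = (0.4091, -1.0606).
Then the next iterate is (x₁, x₂)₁ = (-1.5909, 0.9394).

(-1.5909, 0.9394)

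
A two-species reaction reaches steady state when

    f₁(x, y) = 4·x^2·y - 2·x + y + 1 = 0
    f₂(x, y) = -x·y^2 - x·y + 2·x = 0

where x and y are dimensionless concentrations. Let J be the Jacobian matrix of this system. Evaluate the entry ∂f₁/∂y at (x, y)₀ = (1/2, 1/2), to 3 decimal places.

2.000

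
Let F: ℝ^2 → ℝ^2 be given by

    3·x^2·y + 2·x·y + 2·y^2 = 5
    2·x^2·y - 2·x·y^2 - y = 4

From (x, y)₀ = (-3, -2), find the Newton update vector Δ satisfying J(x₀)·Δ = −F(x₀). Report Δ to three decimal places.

At (-3, -2): F = (-39.000, -14.000).
Jacobian J = [[6·x·y + 2·y, 3·x^2 + 2·x + 4·y], [4·x·y - 2·y^2, 2·x^2 - 4·x·y - 1]].
At the point, J = [[32.000, 13.000], [16.000, -7.000]] (det J = -432.000).
Solving J·Δ = −F gives Δ = (1.053, 0.407).

(1.053, 0.407)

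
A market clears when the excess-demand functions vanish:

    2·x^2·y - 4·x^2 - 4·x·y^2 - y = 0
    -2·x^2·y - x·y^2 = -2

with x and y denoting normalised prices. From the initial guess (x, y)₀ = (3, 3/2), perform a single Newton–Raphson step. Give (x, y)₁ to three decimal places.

At (3, 3/2): F = (-37.500, -31.750).
Jacobian J = [[4·x·y - 8·x - 4·y^2, 2·x^2 - 8·x·y - 1], [-4·x·y - y^2, -2·x^2 - 2·x·y]].
At the point, J = [[-15.000, -19.000], [-20.250, -27.000]] (det J = 20.250).
Solving J·Δ = −F gives Δ = (-20.210, 13.981).
Then the next iterate is (x, y)₁ = (-17.210, 15.481).

(-17.210, 15.481)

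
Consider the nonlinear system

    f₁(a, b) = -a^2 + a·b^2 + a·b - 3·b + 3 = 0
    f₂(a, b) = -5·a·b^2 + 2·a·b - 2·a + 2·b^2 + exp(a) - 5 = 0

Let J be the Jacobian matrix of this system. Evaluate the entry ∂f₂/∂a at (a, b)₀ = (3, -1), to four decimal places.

∂f₂/∂a = -5·b^2 + 2·b + exp(a) - 2.
At (3, -1) this is 11.0855.

11.0855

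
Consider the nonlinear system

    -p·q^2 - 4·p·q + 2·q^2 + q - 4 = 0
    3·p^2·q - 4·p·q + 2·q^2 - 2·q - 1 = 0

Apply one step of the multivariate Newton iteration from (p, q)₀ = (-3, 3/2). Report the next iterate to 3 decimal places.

(-2.119, 0.804)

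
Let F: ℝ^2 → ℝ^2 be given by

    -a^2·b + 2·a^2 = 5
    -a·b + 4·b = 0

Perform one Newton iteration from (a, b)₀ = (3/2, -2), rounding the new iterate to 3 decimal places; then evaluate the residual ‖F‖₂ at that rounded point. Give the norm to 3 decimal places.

0.225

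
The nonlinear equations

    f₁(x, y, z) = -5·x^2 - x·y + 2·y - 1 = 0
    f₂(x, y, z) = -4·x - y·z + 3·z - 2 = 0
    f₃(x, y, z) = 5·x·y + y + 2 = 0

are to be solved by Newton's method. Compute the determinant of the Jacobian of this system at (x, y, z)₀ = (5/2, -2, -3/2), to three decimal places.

J = [[-10·x - y, -x + 2, 0], [-4, -z, -y + 3], [5·y, 5·x + 1, 0]].
At the point, J = [[-23.000, -0.500, 0.000], [-4.000, 1.500, 5.000], [-10.000, 13.500, 0.000]].
det J = 1577.500.

1577.500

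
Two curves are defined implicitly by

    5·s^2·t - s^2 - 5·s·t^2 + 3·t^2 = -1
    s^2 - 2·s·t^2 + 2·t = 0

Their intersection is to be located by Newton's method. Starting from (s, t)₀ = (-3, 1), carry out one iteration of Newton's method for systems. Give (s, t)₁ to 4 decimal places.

(-0.4917, 1.2190)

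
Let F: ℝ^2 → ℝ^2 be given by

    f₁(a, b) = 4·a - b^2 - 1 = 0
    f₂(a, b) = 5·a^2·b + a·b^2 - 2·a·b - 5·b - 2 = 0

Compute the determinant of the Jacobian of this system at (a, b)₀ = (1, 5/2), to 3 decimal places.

143.250

J = [[4, -2·b], [10·a·b + b^2 - 2·b, 5·a^2 + 2·a·b - 2·a - 5]].
At the point, J = [[4.000, -5.000], [26.250, 3.000]].
det J = 143.250.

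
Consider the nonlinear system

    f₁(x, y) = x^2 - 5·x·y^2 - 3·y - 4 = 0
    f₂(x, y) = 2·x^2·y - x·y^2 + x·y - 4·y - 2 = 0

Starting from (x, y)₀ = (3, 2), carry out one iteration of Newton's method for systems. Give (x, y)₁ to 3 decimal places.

(2.274, 1.193)

At (3, 2): F = (-61.000, 20.000).
Jacobian J = [[2·x - 5·y^2, -10·x·y - 3], [4·x·y - y^2 + y, 2·x^2 - 2·x·y + x - 4]].
At the point, J = [[-14.000, -63.000], [22.000, 5.000]] (det J = 1316.000).
Solving J·Δ = −F gives Δ = (-0.726, -0.807).
Then the next iterate is (x, y)₁ = (2.274, 1.193).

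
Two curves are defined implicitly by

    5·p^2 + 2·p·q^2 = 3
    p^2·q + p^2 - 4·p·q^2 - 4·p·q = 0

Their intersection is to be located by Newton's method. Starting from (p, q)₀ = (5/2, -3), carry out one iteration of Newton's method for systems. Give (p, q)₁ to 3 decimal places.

At (5/2, -3): F = (73.250, -72.500).
Jacobian J = [[10·p + 2·q^2, 4·p·q], [2·p·q + 2·p - 4·q^2 - 4·q, p^2 - 8·p·q - 4·p]].
At the point, J = [[43.000, -30.000], [-34.000, 56.250]] (det J = 1398.750).
Solving J·Δ = −F gives Δ = (-1.391, 0.448).
Then the next iterate is (p, q)₁ = (1.109, -2.552).

(1.109, -2.552)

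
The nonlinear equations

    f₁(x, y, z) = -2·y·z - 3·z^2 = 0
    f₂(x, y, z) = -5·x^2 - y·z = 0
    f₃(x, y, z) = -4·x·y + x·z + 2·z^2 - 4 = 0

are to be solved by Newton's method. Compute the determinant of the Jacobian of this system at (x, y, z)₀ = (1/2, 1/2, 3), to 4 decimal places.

J = [[0, -2·z, -2·y - 6·z], [-10·x, -z, -y], [-4·y + z, -4·x, x + 4·z]].
At the point, J = [[0.0000, -6.0000, -19.0000], [-5.0000, -3.0000, -0.5000], [1.0000, -2.0000, 12.5000]].
det J = -619.0000.

-619.0000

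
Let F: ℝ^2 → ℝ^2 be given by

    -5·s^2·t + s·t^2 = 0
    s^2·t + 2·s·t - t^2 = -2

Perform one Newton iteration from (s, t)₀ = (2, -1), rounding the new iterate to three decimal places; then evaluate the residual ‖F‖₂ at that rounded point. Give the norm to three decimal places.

At (2, -1): F = (22.000, -7.000).
Jacobian J = [[-10·s·t + t^2, -5·s^2 + 2·s·t], [2·s·t + 2·t, s^2 + 2·s - 2·t]].
At the point, J = [[21.000, -24.000], [-6.000, 10.000]] (det J = 66.000).
Solving J·Δ = −F gives Δ = (-0.788, 0.227).
Then the next iterate is (s, t)₁ = (1.212, -0.773).
Re-evaluating at (1.212, -0.773): F = (6.40167, -1.60677), so ‖F‖₂ = 6.600.

6.600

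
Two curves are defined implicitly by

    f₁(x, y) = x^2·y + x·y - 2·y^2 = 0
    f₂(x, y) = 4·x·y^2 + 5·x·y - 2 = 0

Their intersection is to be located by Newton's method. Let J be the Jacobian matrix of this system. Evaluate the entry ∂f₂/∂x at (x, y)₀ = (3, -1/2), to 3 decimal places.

-1.500

∂f₂/∂x = 4·y^2 + 5·y.
At (3, -1/2) this is -1.500.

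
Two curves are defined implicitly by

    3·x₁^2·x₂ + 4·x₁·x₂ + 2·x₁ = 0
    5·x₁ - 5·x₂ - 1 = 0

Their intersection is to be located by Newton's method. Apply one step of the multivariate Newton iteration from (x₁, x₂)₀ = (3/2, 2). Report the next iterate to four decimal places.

(1.0196, 0.8196)

At (3/2, 2): F = (28.5000, -3.5000).
Jacobian J = [[6·x₁·x₂ + 4·x₂ + 2, 3·x₁^2 + 4·x₁], [5, -5]].
At the point, J = [[28.0000, 12.7500], [5.0000, -5.0000]] (det J = -203.7500).
Solving J·Δ = −F gives Δ = (-0.4804, -1.1804).
Then the next iterate is (x₁, x₂)₁ = (1.0196, 0.8196).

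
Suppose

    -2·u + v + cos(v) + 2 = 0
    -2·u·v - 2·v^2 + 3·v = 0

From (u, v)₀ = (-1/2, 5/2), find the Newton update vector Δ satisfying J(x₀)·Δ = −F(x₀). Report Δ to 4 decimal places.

(1.9410, -2.0342)

At (-1/2, 5/2): F = (4.698856, -2.5000).
Jacobian J = [[-2, -sin(v) + 1], [-2·v, -2·u - 4·v + 3]].
At the point, J = [[-2.0000, 0.401528], [-5.0000, -6.0000]] (det J = 14.007639).
Solving J·Δ = −F gives Δ = (1.9410, -2.0342).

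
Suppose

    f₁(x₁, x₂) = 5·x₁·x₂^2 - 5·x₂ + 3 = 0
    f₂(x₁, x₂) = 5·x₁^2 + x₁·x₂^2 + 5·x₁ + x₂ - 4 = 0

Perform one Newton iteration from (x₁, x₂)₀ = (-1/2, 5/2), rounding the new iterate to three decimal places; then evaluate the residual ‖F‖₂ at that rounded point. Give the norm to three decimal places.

At (-1/2, 5/2): F = (-25.125, -5.875).
Jacobian J = [[5·x₂^2, 10·x₁·x₂ - 5], [10·x₁ + x₂^2 + 5, 2·x₁·x₂ + 1]].
At the point, J = [[31.250, -17.500], [6.250, -1.500]] (det J = 62.500).
Solving J·Δ = −F gives Δ = (1.042, 0.425).
Then the next iterate is (x₁, x₂)₁ = (0.542, 2.925).
Re-evaluating at (0.542, 2.925): F = (11.56074, 7.74097), so ‖F‖₂ = 13.913.

13.913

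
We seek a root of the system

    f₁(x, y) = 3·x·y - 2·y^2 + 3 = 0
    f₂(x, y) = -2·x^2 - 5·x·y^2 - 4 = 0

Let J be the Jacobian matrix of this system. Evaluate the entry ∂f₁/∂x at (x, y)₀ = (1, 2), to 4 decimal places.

6.0000

∂f₁/∂x = 3·y.
At (1, 2) this is 6.0000.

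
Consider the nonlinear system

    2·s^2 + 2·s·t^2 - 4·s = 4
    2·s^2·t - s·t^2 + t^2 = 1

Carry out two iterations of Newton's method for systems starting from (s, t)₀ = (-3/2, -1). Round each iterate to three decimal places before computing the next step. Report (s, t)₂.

(-1.896, -3.247)

At (-3/2, -1): F = (3.500, -3.000).
Jacobian J = [[4·s + 2·t^2 - 4, 4·s·t], [4·s·t - t^2, 2·s^2 - 2·s·t + 2·t]].
At the point, J = [[-8.000, 6.000], [5.000, -0.500]] (det J = -26.000).
Solving J·Δ = −F gives Δ = (0.625, 0.250).
Then the next iterate is (s, t)₁ = (-0.875, -0.750).
Round to (-0.875, -0.750) and repeat: F = (0.04688, -1.09375), J = [[-6.375, 2.625], [2.06250, -1.28125]].
Δ = (-1.021, -2.497), so (s, t)₂ = (-1.896, -3.247).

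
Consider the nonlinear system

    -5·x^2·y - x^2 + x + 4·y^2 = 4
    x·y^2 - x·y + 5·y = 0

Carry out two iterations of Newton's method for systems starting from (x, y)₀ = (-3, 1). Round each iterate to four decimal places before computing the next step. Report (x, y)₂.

(-3.7839, -0.4591)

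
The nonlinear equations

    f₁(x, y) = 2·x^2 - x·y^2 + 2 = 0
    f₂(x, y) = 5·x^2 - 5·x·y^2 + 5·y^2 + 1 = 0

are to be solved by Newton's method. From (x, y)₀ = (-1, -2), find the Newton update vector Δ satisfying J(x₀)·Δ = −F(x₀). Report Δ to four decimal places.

(0.6800, 0.6400)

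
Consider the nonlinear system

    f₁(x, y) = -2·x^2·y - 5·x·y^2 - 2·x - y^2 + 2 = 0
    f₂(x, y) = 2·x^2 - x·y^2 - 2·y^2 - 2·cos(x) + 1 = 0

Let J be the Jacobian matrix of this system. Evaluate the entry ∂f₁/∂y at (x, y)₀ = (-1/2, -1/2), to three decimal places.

∂f₁/∂y = -2·x^2 - 10·x·y - 2·y.
At (-1/2, -1/2) this is -2.000.

-2.000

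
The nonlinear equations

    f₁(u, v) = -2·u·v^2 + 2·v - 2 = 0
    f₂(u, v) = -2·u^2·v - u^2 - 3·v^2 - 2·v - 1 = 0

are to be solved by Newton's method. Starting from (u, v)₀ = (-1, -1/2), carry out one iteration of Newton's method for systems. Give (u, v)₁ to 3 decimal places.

(-6.000, -1.250)

At (-1, -1/2): F = (-2.500, -0.750).
Jacobian J = [[-2·v^2, -4·u·v + 2], [-4·u·v - 2·u, -2·u^2 - 6·v - 2]].
At the point, J = [[-0.500, 0.000], [0.000, -1.000]] (det J = 0.500).
Solving J·Δ = −F gives Δ = (-5.000, -0.750).
Then the next iterate is (u, v)₁ = (-6.000, -1.250).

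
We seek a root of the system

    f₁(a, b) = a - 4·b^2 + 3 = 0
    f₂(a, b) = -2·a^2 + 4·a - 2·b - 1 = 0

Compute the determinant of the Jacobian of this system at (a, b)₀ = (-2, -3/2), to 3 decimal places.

-146.000

J = [[1, -8·b], [-4·a + 4, -2]].
At the point, J = [[1.000, 12.000], [12.000, -2.000]].
det J = -146.000.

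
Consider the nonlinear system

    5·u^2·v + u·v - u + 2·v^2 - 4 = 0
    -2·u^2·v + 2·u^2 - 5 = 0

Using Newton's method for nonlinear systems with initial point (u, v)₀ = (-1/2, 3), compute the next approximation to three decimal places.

(1.031, 3.247)

At (-1/2, 3): F = (16.750, -6.000).
Jacobian J = [[10·u·v + v - 1, 5·u^2 + u + 4·v], [-4·u·v + 4·u, -2·u^2]].
At the point, J = [[-13.000, 12.750], [4.000, -0.500]] (det J = -44.500).
Solving J·Δ = −F gives Δ = (1.531, 0.247).
Then the next iterate is (u, v)₁ = (1.031, 3.247).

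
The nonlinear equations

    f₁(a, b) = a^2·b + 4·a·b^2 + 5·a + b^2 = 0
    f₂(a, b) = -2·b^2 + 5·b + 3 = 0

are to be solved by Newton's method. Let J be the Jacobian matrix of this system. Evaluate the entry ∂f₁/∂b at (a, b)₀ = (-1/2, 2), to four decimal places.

-3.7500

∂f₁/∂b = a^2 + 8·a·b + 2·b.
At (-1/2, 2) this is -3.7500.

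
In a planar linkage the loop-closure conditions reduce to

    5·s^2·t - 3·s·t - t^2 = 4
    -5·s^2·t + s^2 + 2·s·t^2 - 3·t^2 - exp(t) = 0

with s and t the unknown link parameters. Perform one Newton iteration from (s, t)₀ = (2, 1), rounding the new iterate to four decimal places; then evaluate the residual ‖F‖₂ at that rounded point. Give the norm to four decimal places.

4.0075

At (2, 1): F = (9.0000, -17.718282).
Jacobian J = [[10·s·t - 3·t, 5·s^2 - 3·s - 2·t], [-10·s·t + 2·s + 2·t^2, -5·s^2 + 4·s·t - 6·t - exp(t)]].
At the point, J = [[17.0000, 12.0000], [-14.0000, -20.718282]] (det J = -184.210791).
Solving J·Δ = −F gives Δ = (0.1420, -0.9511).
Then the next iterate is (s, t)₁ = (2.1420, 0.0489).
Re-evaluating at (2.1420, 0.0489): F = (-3.194817, 2.419313), so ‖F‖₂ = 4.0075.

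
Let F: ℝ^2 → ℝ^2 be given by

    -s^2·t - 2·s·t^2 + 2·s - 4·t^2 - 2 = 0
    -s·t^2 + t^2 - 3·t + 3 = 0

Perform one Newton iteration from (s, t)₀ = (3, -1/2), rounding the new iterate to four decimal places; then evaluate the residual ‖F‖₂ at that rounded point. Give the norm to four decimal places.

At (3, -1/2): F = (6.0000, 4.0000).
Jacobian J = [[-2·s·t - 2·t^2 + 2, -s^2 - 4·s·t - 8·t], [-t^2, -2·s·t + 2·t - 3]].
At the point, J = [[4.5000, 1.0000], [-0.2500, -1.0000]] (det J = -4.2500).
Solving J·Δ = −F gives Δ = (-2.3529, 4.5882).
Then the next iterate is (s, t)₁ = (0.6471, 4.0882).
Re-evaluating at (0.6471, 4.0882): F = (-90.901659, -3.366448), so ‖F‖₂ = 90.9640.

90.9640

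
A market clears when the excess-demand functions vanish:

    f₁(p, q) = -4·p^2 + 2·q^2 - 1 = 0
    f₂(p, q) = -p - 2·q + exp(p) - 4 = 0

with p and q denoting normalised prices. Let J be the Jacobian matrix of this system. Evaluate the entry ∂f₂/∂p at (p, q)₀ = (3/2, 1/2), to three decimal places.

3.482

∂f₂/∂p = exp(p) - 1.
At (3/2, 1/2) this is 3.482.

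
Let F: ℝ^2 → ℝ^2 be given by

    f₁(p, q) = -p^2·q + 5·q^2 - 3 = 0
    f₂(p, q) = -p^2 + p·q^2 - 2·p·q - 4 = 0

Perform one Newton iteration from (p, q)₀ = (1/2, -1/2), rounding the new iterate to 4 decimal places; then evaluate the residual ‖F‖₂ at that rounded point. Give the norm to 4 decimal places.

1999.0760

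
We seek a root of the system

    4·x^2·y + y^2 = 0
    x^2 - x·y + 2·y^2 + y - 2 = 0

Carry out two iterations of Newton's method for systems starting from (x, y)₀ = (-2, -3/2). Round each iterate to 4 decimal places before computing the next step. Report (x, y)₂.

At (-2, -3/2): F = (-21.7500, 2.0000).
Jacobian J = [[8·x·y, 4·x^2 + 2·y], [2·x - y, -x + 4·y + 1]].
At the point, J = [[24.0000, 13.0000], [-2.5000, -3.0000]] (det J = -39.5000).
Solving J·Δ = −F gives Δ = (0.9937, -0.1614).
Then the next iterate is (x, y)₁ = (-1.0063, -1.6614).
Round to (-1.0063, -1.6614) and repeat: F = (-3.969348, 1.199873), J = [[13.374935, 0.727759], [-0.3512, -4.6393]].
Δ = (0.2839, 0.2371), so (x, y)₂ = (-0.7224, -1.4243).

(-0.7224, -1.4243)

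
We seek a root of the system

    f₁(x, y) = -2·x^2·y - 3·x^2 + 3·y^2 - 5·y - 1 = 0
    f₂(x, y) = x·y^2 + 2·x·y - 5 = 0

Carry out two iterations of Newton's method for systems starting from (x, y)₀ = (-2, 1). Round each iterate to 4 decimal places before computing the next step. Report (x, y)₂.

At (-2, 1): F = (-23.0000, -11.0000).
Jacobian J = [[-4·x·y - 6·x, -2·x^2 + 6·y - 5], [y^2 + 2·y, 2·x·y + 2·x]].
At the point, J = [[20.0000, -7.0000], [3.0000, -8.0000]] (det J = -139.0000).
Solving J·Δ = −F gives Δ = (0.7698, -1.0863).
Then the next iterate is (x, y)₁ = (-1.2302, -0.0863).
Round to (-1.2302, -0.0863) and repeat: F = (-4.825122, -4.796830), J = [[6.956535, -8.544584], [-0.165152, -2.248067]].
Δ = (-1.7677, -2.0039), so (x, y)₂ = (-2.9979, -2.0902).

(-2.9979, -2.0902)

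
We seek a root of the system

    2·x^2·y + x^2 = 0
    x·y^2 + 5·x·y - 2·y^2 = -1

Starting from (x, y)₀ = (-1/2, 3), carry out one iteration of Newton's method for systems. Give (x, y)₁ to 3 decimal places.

At (-1/2, 3): F = (1.750, -29.000).
Jacobian J = [[4·x·y + 2·x, 2·x^2], [y^2 + 5·y, 2·x·y + 5·x - 4·y]].
At the point, J = [[-7.000, 0.500], [24.000, -17.500]] (det J = 110.500).
Solving J·Δ = −F gives Δ = (0.146, -1.457).
Then the next iterate is (x, y)₁ = (-0.354, 1.543).

(-0.354, 1.543)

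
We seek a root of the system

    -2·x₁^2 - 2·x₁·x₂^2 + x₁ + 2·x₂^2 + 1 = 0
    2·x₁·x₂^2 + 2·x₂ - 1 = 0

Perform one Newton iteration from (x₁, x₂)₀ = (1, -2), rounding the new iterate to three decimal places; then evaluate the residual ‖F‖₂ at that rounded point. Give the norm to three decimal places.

0.500

At (1, -2): F = (0.000, 3.000).
Jacobian J = [[-4·x₁ - 2·x₂^2 + 1, -4·x₁·x₂ + 4·x₂], [2·x₂^2, 4·x₁·x₂ + 2]].
At the point, J = [[-11.000, 0.000], [8.000, -6.000]] (det J = 66.000).
Solving J·Δ = −F gives Δ = (0.000, 0.500).
Then the next iterate is (x₁, x₂)₁ = (1.000, -1.500).
Re-evaluating at (1.000, -1.500): F = (0.000, 0.500), so ‖F‖₂ = 0.500.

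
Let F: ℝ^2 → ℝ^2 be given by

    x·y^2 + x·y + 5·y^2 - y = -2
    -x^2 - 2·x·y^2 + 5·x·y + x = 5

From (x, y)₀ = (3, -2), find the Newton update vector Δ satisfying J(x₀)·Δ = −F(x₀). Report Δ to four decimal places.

(-1.2745, 0.9150)

At (3, -2): F = (30.0000, -65.0000).
Jacobian J = [[y^2 + y, 2·x·y + x + 10·y - 1], [-2·x - 2·y^2 + 5·y + 1, -4·x·y + 5·x]].
At the point, J = [[2.0000, -30.0000], [-23.0000, 39.0000]] (det J = -612.0000).
Solving J·Δ = −F gives Δ = (-1.2745, 0.9150).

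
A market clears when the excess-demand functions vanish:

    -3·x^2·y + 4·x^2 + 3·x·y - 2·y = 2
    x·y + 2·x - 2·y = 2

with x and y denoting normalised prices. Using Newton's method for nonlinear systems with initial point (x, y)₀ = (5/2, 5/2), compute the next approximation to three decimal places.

At (5/2, 5/2): F = (-10.125, 4.250).
Jacobian J = [[-6·x·y + 8·x + 3·y, -3·x^2 + 3·x - 2], [y + 2, x - 2]].
At the point, J = [[-10.000, -13.250], [4.500, 0.500]] (det J = 54.625).
Solving J·Δ = −F gives Δ = (-0.938, -0.056).
Then the next iterate is (x, y)₁ = (1.562, 2.444).

(1.562, 2.444)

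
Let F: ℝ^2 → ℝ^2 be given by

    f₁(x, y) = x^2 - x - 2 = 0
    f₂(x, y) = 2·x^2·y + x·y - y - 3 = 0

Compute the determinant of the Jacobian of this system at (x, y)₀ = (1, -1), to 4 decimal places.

2.0000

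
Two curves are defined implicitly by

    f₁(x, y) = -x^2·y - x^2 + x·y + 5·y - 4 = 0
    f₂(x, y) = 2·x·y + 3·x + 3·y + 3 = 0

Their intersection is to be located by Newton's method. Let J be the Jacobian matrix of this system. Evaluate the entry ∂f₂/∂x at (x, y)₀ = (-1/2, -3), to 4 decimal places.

-3.0000

∂f₂/∂x = 2·y + 3.
At (-1/2, -3) this is -3.0000.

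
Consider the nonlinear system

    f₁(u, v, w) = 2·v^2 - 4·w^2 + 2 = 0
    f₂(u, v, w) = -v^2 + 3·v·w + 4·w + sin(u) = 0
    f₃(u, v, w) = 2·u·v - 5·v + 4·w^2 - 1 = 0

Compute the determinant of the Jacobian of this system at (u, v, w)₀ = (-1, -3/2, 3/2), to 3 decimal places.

-194.713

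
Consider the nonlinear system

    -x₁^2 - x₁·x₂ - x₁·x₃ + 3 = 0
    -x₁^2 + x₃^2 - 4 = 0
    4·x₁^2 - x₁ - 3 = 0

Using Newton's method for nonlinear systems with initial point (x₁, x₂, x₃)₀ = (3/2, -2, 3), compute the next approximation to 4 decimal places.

At (3/2, -2, 3): F = (-0.7500, 2.7500, 4.5000).
Jacobian J = [[-2·x₁ - x₂ - x₃, -x₁, -x₁], [-2·x₁, 0, 2·x₃], [8·x₁ - 1, 0, 0]].
At the point, J = [[-4.0000, -1.5000, -1.5000], [-3.0000, 0.0000, 6.0000], [11.0000, 0.0000, 0.0000]] (det J = -99.0000).
Solving J·Δ = −F gives Δ = (-0.4091, 1.2538, -0.6629).
Then the next iterate is (x₁, x₂, x₃)₁ = (1.0909, -0.7462, 2.3371).

(1.0909, -0.7462, 2.3371)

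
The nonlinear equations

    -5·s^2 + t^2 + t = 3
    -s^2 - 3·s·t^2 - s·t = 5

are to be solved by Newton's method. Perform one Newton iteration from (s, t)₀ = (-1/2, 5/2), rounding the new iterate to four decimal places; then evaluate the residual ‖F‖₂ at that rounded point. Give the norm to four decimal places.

0.7757

At (-1/2, 5/2): F = (4.5000, 5.3750).
Jacobian J = [[-10·s, 2·t + 1], [-2·s - 3·t^2 - t, -6·s·t - s]].
At the point, J = [[5.0000, 6.0000], [-20.2500, 8.0000]] (det J = 161.5000).
Solving J·Δ = −F gives Δ = (-0.0232, -0.7307).
Then the next iterate is (s, t)₁ = (-0.5232, 1.7693).
Re-evaluating at (-0.5232, 1.7693): F = (0.531031, 0.565471), so ‖F‖₂ = 0.7757.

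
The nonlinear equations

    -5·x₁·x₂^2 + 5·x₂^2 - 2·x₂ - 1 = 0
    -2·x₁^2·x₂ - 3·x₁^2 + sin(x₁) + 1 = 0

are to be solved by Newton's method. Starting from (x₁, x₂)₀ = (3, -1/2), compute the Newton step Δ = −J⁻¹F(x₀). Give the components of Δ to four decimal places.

(-1.4228, 0.0902)

At (3, -1/2): F = (-2.5000, -16.858880).
Jacobian J = [[-5·x₂^2, -10·x₁·x₂ + 10·x₂ - 2], [-4·x₁·x₂ - 6·x₁ + cos(x₁), -2·x₁^2]].
At the point, J = [[-1.2500, 8.0000], [-12.989992, -18.0000]] (det J = 126.419940).
Solving J·Δ = −F gives Δ = (-1.4228, 0.0902).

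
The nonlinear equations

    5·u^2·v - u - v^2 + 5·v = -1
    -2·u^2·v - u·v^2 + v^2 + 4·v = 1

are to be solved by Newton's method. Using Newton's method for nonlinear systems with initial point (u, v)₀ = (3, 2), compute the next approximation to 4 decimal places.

(-33.6000, 46.9000)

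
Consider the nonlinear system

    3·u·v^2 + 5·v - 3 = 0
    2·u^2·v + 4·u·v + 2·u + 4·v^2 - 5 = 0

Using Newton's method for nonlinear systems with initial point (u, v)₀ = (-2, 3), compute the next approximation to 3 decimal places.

(-1.494, 2.086)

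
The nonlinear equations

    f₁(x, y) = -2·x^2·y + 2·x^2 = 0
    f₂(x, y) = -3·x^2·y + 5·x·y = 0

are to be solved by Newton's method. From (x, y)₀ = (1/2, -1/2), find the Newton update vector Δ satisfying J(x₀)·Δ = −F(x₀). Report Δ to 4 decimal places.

(-0.1842, 0.3947)

At (1/2, -1/2): F = (0.7500, -0.8750).
Jacobian J = [[-4·x·y + 4·x, -2·x^2], [-6·x·y + 5·y, -3·x^2 + 5·x]].
At the point, J = [[3.0000, -0.5000], [-1.0000, 1.7500]] (det J = 4.7500).
Solving J·Δ = −F gives Δ = (-0.1842, 0.3947).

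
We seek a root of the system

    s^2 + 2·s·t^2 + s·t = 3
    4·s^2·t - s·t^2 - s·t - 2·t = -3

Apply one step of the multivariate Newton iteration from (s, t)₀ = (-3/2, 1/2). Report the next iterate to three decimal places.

(-1.266, -0.104)

At (-3/2, 1/2): F = (-2.250, 7.625).
Jacobian J = [[2·s + 2·t^2 + t, 4·s·t + s], [8·s·t - t^2 - t, 4·s^2 - 2·s·t - s - 2]].
At the point, J = [[-2.000, -4.500], [-6.750, 10.000]] (det J = -50.375).
Solving J·Δ = −F gives Δ = (0.234, -0.604).
Then the next iterate is (s, t)₁ = (-1.266, -0.104).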